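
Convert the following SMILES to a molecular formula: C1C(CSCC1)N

Heavy atoms from the SMILES: 5 C, 1 N, 1 S.
Implicit hydrogens by atom environment:
  4 × C: 2 H each → 8
  1 × C: 1 H
  1 × N: 2 H
  1 × S: no H
  Total hydrogens = 11.
Molecular formula: C5H11NS

C5H11NS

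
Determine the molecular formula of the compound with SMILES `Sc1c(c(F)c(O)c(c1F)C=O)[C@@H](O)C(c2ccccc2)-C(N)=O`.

Heavy atoms from the SMILES: 16 C, 2 F, 1 N, 4 O, 1 S.
Implicit hydrogens by atom environment:
  7 × C (aromatic): no H
  5 × C (aromatic): 1 H each → 5
  3 × C: 1 H each → 3
  2 × F: no H
  2 × O: 1 H each → 2
  2 × O: no H
  1 × C: no H
  1 × N: 2 H
  1 × S: 1 H
  Total hydrogens = 13.
Molecular formula: C16H13F2NO4S

C16H13F2NO4S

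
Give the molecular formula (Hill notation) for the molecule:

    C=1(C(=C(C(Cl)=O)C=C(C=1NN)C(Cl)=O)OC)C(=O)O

Heavy atoms from the SMILES: 10 C, 2 Cl, 2 N, 5 O.
Implicit hydrogens by atom environment:
  5 × C (aromatic): no H
  4 × O: no H
  3 × C: no H
  2 × Cl: no H
  1 × C: 3 H
  1 × C (aromatic): 1 H
  1 × N: 2 H
  1 × N: 1 H
  1 × O: 1 H
  Total hydrogens = 8.
Molecular formula: C10H8Cl2N2O5

C10H8Cl2N2O5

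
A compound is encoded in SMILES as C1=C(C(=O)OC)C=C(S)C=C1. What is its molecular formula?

Heavy atoms from the SMILES: 8 C, 2 O, 1 S.
Implicit hydrogens by atom environment:
  4 × C (aromatic): 1 H each → 4
  2 × C (aromatic): no H
  2 × O: no H
  1 × C: 3 H
  1 × C: no H
  1 × S: 1 H
  Total hydrogens = 8.
Molecular formula: C8H8O2S

C8H8O2S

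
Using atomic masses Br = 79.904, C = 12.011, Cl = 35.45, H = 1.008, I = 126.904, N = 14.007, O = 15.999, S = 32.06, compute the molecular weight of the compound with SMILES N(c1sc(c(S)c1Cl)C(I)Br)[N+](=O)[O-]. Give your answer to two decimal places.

Molecular formula: C5H3BrClIN2O2S2.
M = 1×79.904 + 5×12.011 + 1×35.45 + 3×1.008 + 1×126.904 + 2×14.007 + 2×15.999 + 2×32.06 = 429.47 g/mol.

429.47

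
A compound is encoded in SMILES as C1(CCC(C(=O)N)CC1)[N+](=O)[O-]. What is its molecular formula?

C7H12N2O3

Heavy atoms from the SMILES: 7 C, 2 N, 3 O.
Implicit hydrogens by atom environment:
  4 × C: 2 H each → 8
  2 × C: 1 H each → 2
  2 × O: no H
  1 × C: no H
  1 × N: 2 H
  1 × N (charge +1): no H
  1 × O (charge -1): no H
  Total hydrogens = 12.
Molecular formula: C7H12N2O3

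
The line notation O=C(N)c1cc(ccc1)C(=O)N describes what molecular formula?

Heavy atoms from the SMILES: 8 C, 2 N, 2 O.
Implicit hydrogens by atom environment:
  4 × C (aromatic): 1 H each → 4
  2 × C (aromatic): no H
  2 × C: no H
  2 × N: 2 H each → 4
  2 × O: no H
  Total hydrogens = 8.
Molecular formula: C8H8N2O2

C8H8N2O2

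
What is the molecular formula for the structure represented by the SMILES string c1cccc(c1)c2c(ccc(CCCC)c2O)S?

C16H18OS

Heavy atoms from the SMILES: 16 C, 1 O, 1 S.
Implicit hydrogens by atom environment:
  7 × C (aromatic): 1 H each → 7
  5 × C (aromatic): no H
  3 × C: 2 H each → 6
  1 × C: 3 H
  1 × O: 1 H
  1 × S: 1 H
  Total hydrogens = 18.
Molecular formula: C16H18OS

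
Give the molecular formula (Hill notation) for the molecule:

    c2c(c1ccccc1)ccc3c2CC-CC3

Heavy atoms from the SMILES: 16 C.
Implicit hydrogens by atom environment:
  8 × C (aromatic): 1 H each → 8
  4 × C: 2 H each → 8
  4 × C (aromatic): no H
  Total hydrogens = 16.
Molecular formula: C16H16

C16H16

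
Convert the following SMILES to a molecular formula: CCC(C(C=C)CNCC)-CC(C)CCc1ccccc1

C20H33N

Heavy atoms from the SMILES: 20 C, 1 N.
Implicit hydrogens by atom environment:
  7 × C: 2 H each → 14
  5 × C (aromatic): 1 H each → 5
  4 × C: 1 H each → 4
  3 × C: 3 H each → 9
  1 × C (aromatic): no H
  1 × N: 1 H
  Total hydrogens = 33.
Molecular formula: C20H33N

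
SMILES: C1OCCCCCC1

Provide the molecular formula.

Heavy atoms from the SMILES: 7 C, 1 O.
Implicit hydrogens by atom environment:
  7 × C: 2 H each → 14
  1 × O: no H
  Total hydrogens = 14.
Molecular formula: C7H14O

C7H14O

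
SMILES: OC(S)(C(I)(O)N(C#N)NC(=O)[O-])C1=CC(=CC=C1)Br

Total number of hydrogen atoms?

8

Hydrogens are implicit in SMILES; fill each atom to its normal valence:
  4 × C (aromatic): 1 H each → 4
  4 × C: no H
  2 × C (aromatic): no H
  2 × N: no H
  2 × O: 1 H each → 2
  1 × Br: no H
  1 × I: no H
  1 × N: 1 H
  1 × O: no H
  1 × O (charge -1): no H
  1 × S: 1 H
  Total hydrogens = 8.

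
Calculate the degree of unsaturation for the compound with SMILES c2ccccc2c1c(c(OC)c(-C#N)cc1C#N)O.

Molecular formula from the SMILES: C15H10N2O2.
DoU = (2C + 2 + N − H − X)/2 = (2·15 + 2 + 2 − 10 − 0)/2 = 24/2 = 12.
(Structurally: 2 ring(s) + 10 π bond(s) = 12.)

12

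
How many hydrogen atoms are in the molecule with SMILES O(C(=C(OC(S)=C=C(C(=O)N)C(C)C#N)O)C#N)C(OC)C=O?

Hydrogens are implicit in SMILES; fill each atom to its normal valence:
  8 × C: no H
  5 × O: no H
  3 × C: 1 H each → 3
  2 × C: 3 H each → 6
  2 × N: no H
  1 × N: 2 H
  1 × O: 1 H
  1 × S: 1 H
  Total hydrogens = 13.

13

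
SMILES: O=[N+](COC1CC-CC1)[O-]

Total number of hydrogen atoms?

11

Hydrogens are implicit in SMILES; fill each atom to its normal valence:
  5 × C: 2 H each → 10
  2 × O: no H
  1 × C: 1 H
  1 × N (charge +1): no H
  1 × O (charge -1): no H
  Total hydrogens = 11.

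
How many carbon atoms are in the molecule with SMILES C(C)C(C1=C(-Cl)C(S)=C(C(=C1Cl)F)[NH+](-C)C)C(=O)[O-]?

12

The symbol for carbon appears 12 times in the SMILES. (Cl is a single chlorine, not C + l.)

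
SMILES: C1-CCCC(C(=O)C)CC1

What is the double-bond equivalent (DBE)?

Molecular formula from the SMILES: C9H16O.
DoU = (2C + 2 + N − H − X)/2 = (2·9 + 2 + 0 − 16 − 0)/2 = 4/2 = 2.
(Structurally: 1 ring(s) + 1 π bond(s) = 2.)

2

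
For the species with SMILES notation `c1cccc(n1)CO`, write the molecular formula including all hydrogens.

Heavy atoms from the SMILES: 6 C, 1 N, 1 O.
Implicit hydrogens by atom environment:
  4 × C (aromatic): 1 H each → 4
  1 × C: 2 H
  1 × C (aromatic): no H
  1 × N (aromatic): no H
  1 × O: 1 H
  Total hydrogens = 7.
Molecular formula: C6H7NO

C6H7NO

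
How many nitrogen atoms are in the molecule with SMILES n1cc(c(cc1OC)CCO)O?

1

The symbol for nitrogen appears 1 time in the SMILES.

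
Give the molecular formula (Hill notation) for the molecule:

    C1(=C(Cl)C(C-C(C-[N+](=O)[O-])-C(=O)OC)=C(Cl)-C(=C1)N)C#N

Heavy atoms from the SMILES: 12 C, 2 Cl, 3 N, 4 O.
Implicit hydrogens by atom environment:
  5 × C (aromatic): no H
  3 × O: no H
  2 × C: 2 H each → 4
  2 × C: no H
  2 × Cl: no H
  1 × C: 3 H
  1 × C (aromatic): 1 H
  1 × C: 1 H
  1 × N: 2 H
  1 × N: no H
  1 × N (charge +1): no H
  1 × O (charge -1): no H
  Total hydrogens = 11.
Molecular formula: C12H11Cl2N3O4

C12H11Cl2N3O4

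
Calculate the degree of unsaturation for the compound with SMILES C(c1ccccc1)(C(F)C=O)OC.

5

Molecular formula from the SMILES: C10H11FO2.
DoU = (2C + 2 + N − H − X)/2 = (2·10 + 2 + 0 − 11 − 1)/2 = 10/2 = 5.
(Structurally: 1 ring(s) + 4 π bond(s) = 5.)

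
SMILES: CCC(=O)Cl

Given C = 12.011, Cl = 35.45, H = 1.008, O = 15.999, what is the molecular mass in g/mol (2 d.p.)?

Molecular formula: C3H5ClO.
M = 3×12.011 + 1×35.45 + 5×1.008 + 1×15.999 = 92.52 g/mol.

92.52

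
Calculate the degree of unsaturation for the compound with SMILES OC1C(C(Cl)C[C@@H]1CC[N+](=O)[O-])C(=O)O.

3

Molecular formula from the SMILES: C8H12ClNO5.
DoU = (2C + 2 + N − H − X)/2 = (2·8 + 2 + 1 − 12 − 1)/2 = 6/2 = 3.
(Structurally: 1 ring(s) + 2 π bond(s) = 3.)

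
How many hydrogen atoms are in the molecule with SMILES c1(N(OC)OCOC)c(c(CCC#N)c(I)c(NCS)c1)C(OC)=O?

20

Hydrogens are implicit in SMILES; fill each atom to its normal valence:
  5 × C (aromatic): no H
  5 × O: no H
  4 × C: 2 H each → 8
  3 × C: 3 H each → 9
  2 × C: no H
  2 × N: no H
  1 × C (aromatic): 1 H
  1 × I: no H
  1 × N: 1 H
  1 × S: 1 H
  Total hydrogens = 20.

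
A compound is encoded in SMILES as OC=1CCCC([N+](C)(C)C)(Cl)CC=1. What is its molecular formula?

C10H19ClNO+

Heavy atoms from the SMILES: 10 C, 1 Cl, 1 N, 1 O.
Implicit hydrogens by atom environment:
  4 × C: 2 H each → 8
  3 × C: 3 H each → 9
  2 × C: no H
  1 × C: 1 H
  1 × Cl: no H
  1 × N (charge +1): no H
  1 × O: 1 H
  Total hydrogens = 19.
Net charge +1.
Molecular formula: C10H19ClNO+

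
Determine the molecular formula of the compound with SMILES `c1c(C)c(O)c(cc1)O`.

C7H8O2

Heavy atoms from the SMILES: 7 C, 2 O.
Implicit hydrogens by atom environment:
  3 × C (aromatic): 1 H each → 3
  3 × C (aromatic): no H
  2 × O: 1 H each → 2
  1 × C: 3 H
  Total hydrogens = 8.
Molecular formula: C7H8O2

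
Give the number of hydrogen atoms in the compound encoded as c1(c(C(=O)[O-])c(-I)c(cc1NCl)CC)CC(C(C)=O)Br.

Hydrogens are implicit in SMILES; fill each atom to its normal valence:
  5 × C (aromatic): no H
  2 × C: 3 H each → 6
  2 × C: 2 H each → 4
  2 × C: no H
  2 × O: no H
  1 × Br: no H
  1 × C (aromatic): 1 H
  1 × C: 1 H
  1 × Cl: no H
  1 × I: no H
  1 × N: 1 H
  1 × O (charge -1): no H
  Total hydrogens = 13.

13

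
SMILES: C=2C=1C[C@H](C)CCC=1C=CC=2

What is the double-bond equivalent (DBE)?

5

Molecular formula from the SMILES: C11H14.
DoU = (2C + 2 + N − H − X)/2 = (2·11 + 2 + 0 − 14 − 0)/2 = 10/2 = 5.
(Structurally: 2 ring(s) + 3 π bond(s) = 5.)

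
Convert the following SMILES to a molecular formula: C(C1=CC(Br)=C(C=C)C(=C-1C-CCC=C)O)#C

Heavy atoms from the SMILES: 1 Br, 15 C, 1 O.
Implicit hydrogens by atom environment:
  5 × C: 2 H each → 10
  5 × C (aromatic): no H
  3 × C: 1 H each → 3
  1 × Br: no H
  1 × C (aromatic): 1 H
  1 × C: no H
  1 × O: 1 H
  Total hydrogens = 15.
Molecular formula: C15H15BrO

C15H15BrO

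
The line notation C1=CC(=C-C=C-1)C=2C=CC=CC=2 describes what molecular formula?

C12H10

Heavy atoms from the SMILES: 12 C.
Implicit hydrogens by atom environment:
  10 × C (aromatic): 1 H each → 10
  2 × C (aromatic): no H
  Total hydrogens = 10.
Molecular formula: C12H10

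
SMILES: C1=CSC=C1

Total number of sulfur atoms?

1

The symbol for sulfur appears 1 time in the SMILES.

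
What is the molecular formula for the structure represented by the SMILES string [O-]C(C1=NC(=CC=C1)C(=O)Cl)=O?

C7H3ClNO3-

Heavy atoms from the SMILES: 7 C, 1 Cl, 1 N, 3 O.
Implicit hydrogens by atom environment:
  3 × C (aromatic): 1 H each → 3
  2 × C (aromatic): no H
  2 × C: no H
  2 × O: no H
  1 × Cl: no H
  1 × N (aromatic): no H
  1 × O (charge -1): no H
  Total hydrogens = 3.
Net charge -1.
Molecular formula: C7H3ClNO3-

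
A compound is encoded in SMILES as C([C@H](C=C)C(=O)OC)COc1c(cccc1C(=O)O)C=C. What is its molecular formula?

C16H18O5

Heavy atoms from the SMILES: 16 C, 5 O.
Implicit hydrogens by atom environment:
  4 × C: 2 H each → 8
  4 × O: no H
  3 × C (aromatic): 1 H each → 3
  3 × C: 1 H each → 3
  3 × C (aromatic): no H
  2 × C: no H
  1 × C: 3 H
  1 × O: 1 H
  Total hydrogens = 18.
Molecular formula: C16H18O5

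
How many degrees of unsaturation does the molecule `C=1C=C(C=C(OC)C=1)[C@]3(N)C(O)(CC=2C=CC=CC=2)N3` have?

9

Molecular formula from the SMILES: C16H18N2O2.
DoU = (2C + 2 + N − H − X)/2 = (2·16 + 2 + 2 − 18 − 0)/2 = 18/2 = 9.
(Structurally: 3 ring(s) + 6 π bond(s) = 9.)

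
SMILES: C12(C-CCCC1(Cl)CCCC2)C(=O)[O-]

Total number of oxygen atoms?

2

The symbol for oxygen appears 2 times in the SMILES.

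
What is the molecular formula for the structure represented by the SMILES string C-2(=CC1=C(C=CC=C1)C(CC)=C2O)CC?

C14H16O

Heavy atoms from the SMILES: 14 C, 1 O.
Implicit hydrogens by atom environment:
  5 × C (aromatic): 1 H each → 5
  5 × C (aromatic): no H
  2 × C: 3 H each → 6
  2 × C: 2 H each → 4
  1 × O: 1 H
  Total hydrogens = 16.
Molecular formula: C14H16O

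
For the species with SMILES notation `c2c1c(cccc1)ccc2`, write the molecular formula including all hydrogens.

C10H8

Heavy atoms from the SMILES: 10 C.
Implicit hydrogens by atom environment:
  8 × C (aromatic): 1 H each → 8
  2 × C (aromatic): no H
  Total hydrogens = 8.
Molecular formula: C10H8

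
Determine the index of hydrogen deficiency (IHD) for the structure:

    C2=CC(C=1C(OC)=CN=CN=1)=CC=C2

Molecular formula from the SMILES: C11H10N2O.
DoU = (2C + 2 + N − H − X)/2 = (2·11 + 2 + 2 − 10 − 0)/2 = 16/2 = 8.
(Structurally: 2 ring(s) + 6 π bond(s) = 8.)

8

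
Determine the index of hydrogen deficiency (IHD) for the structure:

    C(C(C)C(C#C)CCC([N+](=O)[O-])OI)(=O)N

4

Molecular formula from the SMILES: C9H13IN2O4.
DoU = (2C + 2 + N − H − X)/2 = (2·9 + 2 + 2 − 13 − 1)/2 = 8/2 = 4.
(Structurally: 0 ring(s) + 4 π bond(s) = 4.)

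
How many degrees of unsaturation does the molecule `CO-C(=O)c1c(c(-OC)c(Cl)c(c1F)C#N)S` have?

Molecular formula from the SMILES: C10H7ClFNO3S.
DoU = (2C + 2 + N − H − X)/2 = (2·10 + 2 + 1 − 7 − 2)/2 = 14/2 = 7.
(Structurally: 1 ring(s) + 6 π bond(s) = 7.)

7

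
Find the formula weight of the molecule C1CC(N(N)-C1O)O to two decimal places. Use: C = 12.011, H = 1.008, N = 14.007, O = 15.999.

118.14

Molecular formula: C4H10N2O2.
M = 4×12.011 + 10×1.008 + 2×14.007 + 2×15.999 = 118.14 g/mol.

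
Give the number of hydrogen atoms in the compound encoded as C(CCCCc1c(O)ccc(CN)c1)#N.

Hydrogens are implicit in SMILES; fill each atom to its normal valence:
  5 × C: 2 H each → 10
  3 × C (aromatic): 1 H each → 3
  3 × C (aromatic): no H
  1 × C: no H
  1 × N: 2 H
  1 × N: no H
  1 × O: 1 H
  Total hydrogens = 16.

16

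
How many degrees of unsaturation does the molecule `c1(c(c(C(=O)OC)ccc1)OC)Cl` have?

Molecular formula from the SMILES: C9H9ClO3.
DoU = (2C + 2 + N − H − X)/2 = (2·9 + 2 + 0 − 9 − 1)/2 = 10/2 = 5.
(Structurally: 1 ring(s) + 4 π bond(s) = 5.)

5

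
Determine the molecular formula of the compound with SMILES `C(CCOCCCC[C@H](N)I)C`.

Heavy atoms from the SMILES: 9 C, 1 I, 1 N, 1 O.
Implicit hydrogens by atom environment:
  7 × C: 2 H each → 14
  1 × C: 3 H
  1 × C: 1 H
  1 × I: no H
  1 × N: 2 H
  1 × O: no H
  Total hydrogens = 20.
Molecular formula: C9H20INO

C9H20INO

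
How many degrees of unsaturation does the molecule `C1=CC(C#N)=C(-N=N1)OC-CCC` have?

6

Molecular formula from the SMILES: C9H11N3O.
DoU = (2C + 2 + N − H − X)/2 = (2·9 + 2 + 3 − 11 − 0)/2 = 12/2 = 6.
(Structurally: 1 ring(s) + 5 π bond(s) = 6.)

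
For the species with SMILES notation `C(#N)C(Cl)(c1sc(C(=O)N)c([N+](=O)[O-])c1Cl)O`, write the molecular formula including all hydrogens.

Heavy atoms from the SMILES: 7 C, 2 Cl, 3 N, 4 O, 1 S.
Implicit hydrogens by atom environment:
  4 × C (aromatic): no H
  3 × C: no H
  2 × Cl: no H
  2 × O: no H
  1 × N: 2 H
  1 × N (charge +1): no H
  1 × N: no H
  1 × O: 1 H
  1 × O (charge -1): no H
  1 × S (aromatic): no H
  Total hydrogens = 3.
Molecular formula: C7H3Cl2N3O4S

C7H3Cl2N3O4S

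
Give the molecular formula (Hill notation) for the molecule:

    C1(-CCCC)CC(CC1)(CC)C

C12H24

Heavy atoms from the SMILES: 12 C.
Implicit hydrogens by atom environment:
  7 × C: 2 H each → 14
  3 × C: 3 H each → 9
  1 × C: 1 H
  1 × C: no H
  Total hydrogens = 24.
Molecular formula: C12H24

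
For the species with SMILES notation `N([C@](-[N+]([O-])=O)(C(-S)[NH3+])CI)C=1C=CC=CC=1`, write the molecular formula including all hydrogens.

C9H13IN3O2S+

Heavy atoms from the SMILES: 9 C, 1 I, 3 N, 2 O, 1 S.
Implicit hydrogens by atom environment:
  5 × C (aromatic): 1 H each → 5
  1 × C: 2 H
  1 × C: 1 H
  1 × C: no H
  1 × C (aromatic): no H
  1 × I: no H
  1 × N (charge +1): 3 H
  1 × N: 1 H
  1 × N (charge +1): no H
  1 × O: no H
  1 × O (charge -1): no H
  1 × S: 1 H
  Total hydrogens = 13.
Net charge +1.
Molecular formula: C9H13IN3O2S+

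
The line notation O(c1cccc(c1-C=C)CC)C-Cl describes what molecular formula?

Heavy atoms from the SMILES: 11 C, 1 Cl, 1 O.
Implicit hydrogens by atom environment:
  3 × C: 2 H each → 6
  3 × C (aromatic): 1 H each → 3
  3 × C (aromatic): no H
  1 × C: 3 H
  1 × C: 1 H
  1 × Cl: no H
  1 × O: no H
  Total hydrogens = 13.
Molecular formula: C11H13ClO

C11H13ClO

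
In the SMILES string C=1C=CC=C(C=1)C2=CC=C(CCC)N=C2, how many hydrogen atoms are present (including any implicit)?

15

Hydrogens are implicit in SMILES; fill each atom to its normal valence:
  8 × C (aromatic): 1 H each → 8
  3 × C (aromatic): no H
  2 × C: 2 H each → 4
  1 × C: 3 H
  1 × N (aromatic): no H
  Total hydrogens = 15.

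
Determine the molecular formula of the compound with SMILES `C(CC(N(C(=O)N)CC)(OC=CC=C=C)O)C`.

Heavy atoms from the SMILES: 12 C, 2 N, 3 O.
Implicit hydrogens by atom environment:
  4 × C: 2 H each → 8
  3 × C: 1 H each → 3
  3 × C: no H
  2 × C: 3 H each → 6
  2 × O: no H
  1 × N: 2 H
  1 × N: no H
  1 × O: 1 H
  Total hydrogens = 20.
Molecular formula: C12H20N2O3

C12H20N2O3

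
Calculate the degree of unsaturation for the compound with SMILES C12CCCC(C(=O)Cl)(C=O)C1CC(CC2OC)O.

4

Molecular formula from the SMILES: C13H19ClO4.
DoU = (2C + 2 + N − H − X)/2 = (2·13 + 2 + 0 − 19 − 1)/2 = 8/2 = 4.
(Structurally: 2 ring(s) + 2 π bond(s) = 4.)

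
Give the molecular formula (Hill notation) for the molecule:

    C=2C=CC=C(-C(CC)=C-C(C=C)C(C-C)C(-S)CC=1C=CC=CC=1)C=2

Heavy atoms from the SMILES: 24 C, 1 S.
Implicit hydrogens by atom environment:
  10 × C (aromatic): 1 H each → 10
  5 × C: 1 H each → 5
  4 × C: 2 H each → 8
  2 × C: 3 H each → 6
  2 × C (aromatic): no H
  1 × C: no H
  1 × S: 1 H
  Total hydrogens = 30.
Molecular formula: C24H30S

C24H30S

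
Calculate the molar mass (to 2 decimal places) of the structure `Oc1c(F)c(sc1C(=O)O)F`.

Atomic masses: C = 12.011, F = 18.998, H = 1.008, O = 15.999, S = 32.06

Molecular formula: C5H2F2O3S.
M = 5×12.011 + 2×18.998 + 2×1.008 + 3×15.999 + 1×32.06 = 180.12 g/mol.

180.12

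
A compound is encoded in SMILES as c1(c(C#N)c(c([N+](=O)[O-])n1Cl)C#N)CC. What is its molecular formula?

Heavy atoms from the SMILES: 8 C, 1 Cl, 4 N, 2 O.
Implicit hydrogens by atom environment:
  4 × C (aromatic): no H
  2 × C: no H
  2 × N: no H
  1 × C: 3 H
  1 × C: 2 H
  1 × Cl: no H
  1 × N (aromatic): no H
  1 × N (charge +1): no H
  1 × O: no H
  1 × O (charge -1): no H
  Total hydrogens = 5.
Molecular formula: C8H5ClN4O2

C8H5ClN4O2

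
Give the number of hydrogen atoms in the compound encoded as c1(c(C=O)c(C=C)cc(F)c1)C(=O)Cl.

6

Hydrogens are implicit in SMILES; fill each atom to its normal valence:
  4 × C (aromatic): no H
  2 × C (aromatic): 1 H each → 2
  2 × C: 1 H each → 2
  2 × O: no H
  1 × C: 2 H
  1 × C: no H
  1 × Cl: no H
  1 × F: no H
  Total hydrogens = 6.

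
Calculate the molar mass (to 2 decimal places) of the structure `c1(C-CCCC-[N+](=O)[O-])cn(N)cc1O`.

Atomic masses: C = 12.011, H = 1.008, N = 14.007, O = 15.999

213.24

Molecular formula: C9H15N3O3.
M = 9×12.011 + 15×1.008 + 3×14.007 + 3×15.999 = 213.24 g/mol.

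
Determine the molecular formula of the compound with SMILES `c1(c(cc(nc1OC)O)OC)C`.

Heavy atoms from the SMILES: 8 C, 1 N, 3 O.
Implicit hydrogens by atom environment:
  4 × C (aromatic): no H
  3 × C: 3 H each → 9
  2 × O: no H
  1 × C (aromatic): 1 H
  1 × N (aromatic): no H
  1 × O: 1 H
  Total hydrogens = 11.
Molecular formula: C8H11NO3

C8H11NO3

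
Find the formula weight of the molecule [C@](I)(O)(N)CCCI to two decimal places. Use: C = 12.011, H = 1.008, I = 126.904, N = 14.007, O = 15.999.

Molecular formula: C4H9I2NO.
M = 4×12.011 + 9×1.008 + 2×126.904 + 1×14.007 + 1×15.999 = 340.93 g/mol.

340.93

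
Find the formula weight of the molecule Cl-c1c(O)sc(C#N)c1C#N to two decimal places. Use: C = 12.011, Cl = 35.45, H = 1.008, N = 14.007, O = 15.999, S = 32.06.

184.60

Molecular formula: C6HClN2OS.
M = 6×12.011 + 1×35.45 + 1×1.008 + 2×14.007 + 1×15.999 + 1×32.06 = 184.60 g/mol.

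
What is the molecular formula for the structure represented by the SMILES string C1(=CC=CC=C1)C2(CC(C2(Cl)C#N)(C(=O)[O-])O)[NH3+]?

Heavy atoms from the SMILES: 12 C, 1 Cl, 2 N, 3 O.
Implicit hydrogens by atom environment:
  5 × C (aromatic): 1 H each → 5
  5 × C: no H
  1 × C: 2 H
  1 × C (aromatic): no H
  1 × Cl: no H
  1 × N (charge +1): 3 H
  1 × N: no H
  1 × O: 1 H
  1 × O: no H
  1 × O (charge -1): no H
  Total hydrogens = 11.
Molecular formula: C12H11ClN2O3

C12H11ClN2O3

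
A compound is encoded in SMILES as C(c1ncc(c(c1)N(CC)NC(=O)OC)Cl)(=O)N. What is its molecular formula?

C10H13ClN4O3

Heavy atoms from the SMILES: 10 C, 1 Cl, 4 N, 3 O.
Implicit hydrogens by atom environment:
  3 × C (aromatic): no H
  3 × O: no H
  2 × C: 3 H each → 6
  2 × C (aromatic): 1 H each → 2
  2 × C: no H
  1 × C: 2 H
  1 × Cl: no H
  1 × N: 2 H
  1 × N: 1 H
  1 × N (aromatic): no H
  1 × N: no H
  Total hydrogens = 13.
Molecular formula: C10H13ClN4O3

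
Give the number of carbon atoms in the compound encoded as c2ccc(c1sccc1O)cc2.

10

The symbol for carbon appears 10 times in the SMILES. Lowercase c denotes aromatic carbon and counts toward C.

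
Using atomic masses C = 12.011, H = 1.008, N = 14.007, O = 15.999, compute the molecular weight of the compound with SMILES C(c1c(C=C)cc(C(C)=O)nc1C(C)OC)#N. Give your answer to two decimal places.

Molecular formula: C13H14N2O2.
M = 13×12.011 + 14×1.008 + 2×14.007 + 2×15.999 = 230.27 g/mol.

230.27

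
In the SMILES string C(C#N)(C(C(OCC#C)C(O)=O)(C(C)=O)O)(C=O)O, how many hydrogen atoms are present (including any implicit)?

Hydrogens are implicit in SMILES; fill each atom to its normal valence:
  6 × C: no H
  4 × O: no H
  3 × C: 1 H each → 3
  3 × O: 1 H each → 3
  1 × C: 3 H
  1 × C: 2 H
  1 × N: no H
  Total hydrogens = 11.

11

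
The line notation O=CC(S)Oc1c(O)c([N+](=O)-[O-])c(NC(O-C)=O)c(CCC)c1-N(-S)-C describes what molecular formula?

C14H19N3O7S2

Heavy atoms from the SMILES: 14 C, 3 N, 7 O, 2 S.
Implicit hydrogens by atom environment:
  6 × C (aromatic): no H
  5 × O: no H
  3 × C: 3 H each → 9
  2 × C: 2 H each → 4
  2 × C: 1 H each → 2
  2 × S: 1 H each → 2
  1 × C: no H
  1 × N: 1 H
  1 × N: no H
  1 × N (charge +1): no H
  1 × O: 1 H
  1 × O (charge -1): no H
  Total hydrogens = 19.
Molecular formula: C14H19N3O7S2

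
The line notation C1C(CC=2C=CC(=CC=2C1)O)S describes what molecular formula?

C10H12OS

Heavy atoms from the SMILES: 10 C, 1 O, 1 S.
Implicit hydrogens by atom environment:
  3 × C: 2 H each → 6
  3 × C (aromatic): 1 H each → 3
  3 × C (aromatic): no H
  1 × C: 1 H
  1 × O: 1 H
  1 × S: 1 H
  Total hydrogens = 12.
Molecular formula: C10H12OS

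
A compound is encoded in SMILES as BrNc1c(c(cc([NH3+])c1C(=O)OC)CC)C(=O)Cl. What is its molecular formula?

Heavy atoms from the SMILES: 1 Br, 11 C, 1 Cl, 2 N, 3 O.
Implicit hydrogens by atom environment:
  5 × C (aromatic): no H
  3 × O: no H
  2 × C: 3 H each → 6
  2 × C: no H
  1 × Br: no H
  1 × C: 2 H
  1 × C (aromatic): 1 H
  1 × Cl: no H
  1 × N (charge +1): 3 H
  1 × N: 1 H
  Total hydrogens = 13.
Net charge +1.
Molecular formula: C11H13BrClN2O3+

C11H13BrClN2O3+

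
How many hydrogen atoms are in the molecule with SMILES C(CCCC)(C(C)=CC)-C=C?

Hydrogens are implicit in SMILES; fill each atom to its normal valence:
  4 × C: 2 H each → 8
  3 × C: 3 H each → 9
  3 × C: 1 H each → 3
  1 × C: no H
  Total hydrogens = 20.

20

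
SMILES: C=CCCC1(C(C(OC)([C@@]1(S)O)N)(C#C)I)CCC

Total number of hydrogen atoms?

22

Hydrogens are implicit in SMILES; fill each atom to its normal valence:
  5 × C: 2 H each → 10
  5 × C: no H
  2 × C: 3 H each → 6
  2 × C: 1 H each → 2
  1 × I: no H
  1 × N: 2 H
  1 × O: 1 H
  1 × O: no H
  1 × S: 1 H
  Total hydrogens = 22.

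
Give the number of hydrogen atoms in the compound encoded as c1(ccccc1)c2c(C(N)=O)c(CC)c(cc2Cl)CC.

Hydrogens are implicit in SMILES; fill each atom to its normal valence:
  6 × C (aromatic): 1 H each → 6
  6 × C (aromatic): no H
  2 × C: 3 H each → 6
  2 × C: 2 H each → 4
  1 × C: no H
  1 × Cl: no H
  1 × N: 2 H
  1 × O: no H
  Total hydrogens = 18.

18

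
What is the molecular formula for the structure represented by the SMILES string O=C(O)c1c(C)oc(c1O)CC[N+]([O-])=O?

C8H9NO6

Heavy atoms from the SMILES: 8 C, 1 N, 6 O.
Implicit hydrogens by atom environment:
  4 × C (aromatic): no H
  2 × C: 2 H each → 4
  2 × O: 1 H each → 2
  2 × O: no H
  1 × C: 3 H
  1 × C: no H
  1 × N (charge +1): no H
  1 × O (aromatic): no H
  1 × O (charge -1): no H
  Total hydrogens = 9.
Molecular formula: C8H9NO6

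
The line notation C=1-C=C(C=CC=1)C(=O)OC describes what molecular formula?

Heavy atoms from the SMILES: 8 C, 2 O.
Implicit hydrogens by atom environment:
  5 × C (aromatic): 1 H each → 5
  2 × O: no H
  1 × C: 3 H
  1 × C (aromatic): no H
  1 × C: no H
  Total hydrogens = 8.
Molecular formula: C8H8O2

C8H8O2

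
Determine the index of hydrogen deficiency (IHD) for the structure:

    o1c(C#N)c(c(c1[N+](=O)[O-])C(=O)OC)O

7

Molecular formula from the SMILES: C7H4N2O6.
DoU = (2C + 2 + N − H − X)/2 = (2·7 + 2 + 2 − 4 − 0)/2 = 14/2 = 7.
(Structurally: 1 ring(s) + 6 π bond(s) = 7.)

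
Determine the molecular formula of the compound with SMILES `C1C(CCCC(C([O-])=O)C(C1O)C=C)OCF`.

C12H18FO4-

Heavy atoms from the SMILES: 12 C, 1 F, 4 O.
Implicit hydrogens by atom environment:
  6 × C: 2 H each → 12
  5 × C: 1 H each → 5
  2 × O: no H
  1 × C: no H
  1 × F: no H
  1 × O: 1 H
  1 × O (charge -1): no H
  Total hydrogens = 18.
Net charge -1.
Molecular formula: C12H18FO4-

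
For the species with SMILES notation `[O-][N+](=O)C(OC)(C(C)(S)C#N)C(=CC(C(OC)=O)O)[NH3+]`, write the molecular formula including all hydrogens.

Heavy atoms from the SMILES: 10 C, 3 N, 6 O, 1 S.
Implicit hydrogens by atom environment:
  5 × C: no H
  4 × O: no H
  3 × C: 3 H each → 9
  2 × C: 1 H each → 2
  1 × N (charge +1): 3 H
  1 × N: no H
  1 × N (charge +1): no H
  1 × O: 1 H
  1 × O (charge -1): no H
  1 × S: 1 H
  Total hydrogens = 16.
Net charge +1.
Molecular formula: C10H16N3O6S+

C10H16N3O6S+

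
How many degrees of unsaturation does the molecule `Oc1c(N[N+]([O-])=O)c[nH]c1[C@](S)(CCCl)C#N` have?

6

Molecular formula from the SMILES: C8H9ClN4O3S.
DoU = (2C + 2 + N − H − X)/2 = (2·8 + 2 + 4 − 9 − 1)/2 = 12/2 = 6.
(Structurally: 1 ring(s) + 5 π bond(s) = 6.)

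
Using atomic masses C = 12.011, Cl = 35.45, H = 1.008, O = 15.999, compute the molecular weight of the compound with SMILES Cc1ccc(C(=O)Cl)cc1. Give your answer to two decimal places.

154.59

Molecular formula: C8H7ClO.
M = 8×12.011 + 1×35.45 + 7×1.008 + 1×15.999 = 154.59 g/mol.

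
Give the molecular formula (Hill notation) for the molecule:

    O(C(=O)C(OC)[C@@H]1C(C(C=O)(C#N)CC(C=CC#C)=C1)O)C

C16H17NO5

Heavy atoms from the SMILES: 16 C, 1 N, 5 O.
Implicit hydrogens by atom environment:
  8 × C: 1 H each → 8
  5 × C: no H
  4 × O: no H
  2 × C: 3 H each → 6
  1 × C: 2 H
  1 × N: no H
  1 × O: 1 H
  Total hydrogens = 17.
Molecular formula: C16H17NO5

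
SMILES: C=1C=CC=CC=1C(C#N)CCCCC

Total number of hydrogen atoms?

Hydrogens are implicit in SMILES; fill each atom to its normal valence:
  5 × C (aromatic): 1 H each → 5
  4 × C: 2 H each → 8
  1 × C: 3 H
  1 × C: 1 H
  1 × C: no H
  1 × C (aromatic): no H
  1 × N: no H
  Total hydrogens = 17.

17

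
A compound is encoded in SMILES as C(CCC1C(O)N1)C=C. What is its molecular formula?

C7H13NO

Heavy atoms from the SMILES: 7 C, 1 N, 1 O.
Implicit hydrogens by atom environment:
  4 × C: 2 H each → 8
  3 × C: 1 H each → 3
  1 × N: 1 H
  1 × O: 1 H
  Total hydrogens = 13.
Molecular formula: C7H13NO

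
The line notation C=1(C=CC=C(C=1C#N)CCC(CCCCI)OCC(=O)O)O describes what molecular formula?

Heavy atoms from the SMILES: 16 C, 1 I, 1 N, 4 O.
Implicit hydrogens by atom environment:
  7 × C: 2 H each → 14
  3 × C (aromatic): 1 H each → 3
  3 × C (aromatic): no H
  2 × C: no H
  2 × O: 1 H each → 2
  2 × O: no H
  1 × C: 1 H
  1 × I: no H
  1 × N: no H
  Total hydrogens = 20.
Molecular formula: C16H20INO4

C16H20INO4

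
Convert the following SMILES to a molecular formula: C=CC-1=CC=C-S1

C6H6S

Heavy atoms from the SMILES: 6 C, 1 S.
Implicit hydrogens by atom environment:
  3 × C (aromatic): 1 H each → 3
  1 × C: 2 H
  1 × C: 1 H
  1 × C (aromatic): no H
  1 × S (aromatic): no H
  Total hydrogens = 6.
Molecular formula: C6H6S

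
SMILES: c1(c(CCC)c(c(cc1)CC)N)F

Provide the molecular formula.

C11H16FN

Heavy atoms from the SMILES: 11 C, 1 F, 1 N.
Implicit hydrogens by atom environment:
  4 × C (aromatic): no H
  3 × C: 2 H each → 6
  2 × C: 3 H each → 6
  2 × C (aromatic): 1 H each → 2
  1 × F: no H
  1 × N: 2 H
  Total hydrogens = 16.
Molecular formula: C11H16FN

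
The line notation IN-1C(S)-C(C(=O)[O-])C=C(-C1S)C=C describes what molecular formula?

Heavy atoms from the SMILES: 8 C, 1 I, 1 N, 2 O, 2 S.
Implicit hydrogens by atom environment:
  5 × C: 1 H each → 5
  2 × C: no H
  2 × S: 1 H each → 2
  1 × C: 2 H
  1 × I: no H
  1 × N: no H
  1 × O: no H
  1 × O (charge -1): no H
  Total hydrogens = 9.
Net charge -1.
Molecular formula: C8H9INO2S2-

C8H9INO2S2-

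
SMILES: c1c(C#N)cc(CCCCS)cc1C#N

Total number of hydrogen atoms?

12

Hydrogens are implicit in SMILES; fill each atom to its normal valence:
  4 × C: 2 H each → 8
  3 × C (aromatic): 1 H each → 3
  3 × C (aromatic): no H
  2 × C: no H
  2 × N: no H
  1 × S: 1 H
  Total hydrogens = 12.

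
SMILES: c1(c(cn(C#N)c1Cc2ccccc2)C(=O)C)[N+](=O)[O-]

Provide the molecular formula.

Heavy atoms from the SMILES: 14 C, 3 N, 3 O.
Implicit hydrogens by atom environment:
  6 × C (aromatic): 1 H each → 6
  4 × C (aromatic): no H
  2 × C: no H
  2 × O: no H
  1 × C: 3 H
  1 × C: 2 H
  1 × N (aromatic): no H
  1 × N (charge +1): no H
  1 × N: no H
  1 × O (charge -1): no H
  Total hydrogens = 11.
Molecular formula: C14H11N3O3

C14H11N3O3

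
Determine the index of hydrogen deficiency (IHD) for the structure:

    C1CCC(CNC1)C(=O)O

Molecular formula from the SMILES: C7H13NO2.
DoU = (2C + 2 + N − H − X)/2 = (2·7 + 2 + 1 − 13 − 0)/2 = 4/2 = 2.
(Structurally: 1 ring(s) + 1 π bond(s) = 2.)

2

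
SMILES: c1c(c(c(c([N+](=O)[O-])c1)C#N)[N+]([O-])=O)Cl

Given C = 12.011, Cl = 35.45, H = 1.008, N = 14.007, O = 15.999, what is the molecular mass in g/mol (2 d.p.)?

Molecular formula: C7H2ClN3O4.
M = 7×12.011 + 1×35.45 + 2×1.008 + 3×14.007 + 4×15.999 = 227.56 g/mol.

227.56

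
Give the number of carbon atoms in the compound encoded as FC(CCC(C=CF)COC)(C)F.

9

The symbol for carbon appears 9 times in the SMILES.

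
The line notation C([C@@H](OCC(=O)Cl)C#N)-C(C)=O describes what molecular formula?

C7H8ClNO3

Heavy atoms from the SMILES: 7 C, 1 Cl, 1 N, 3 O.
Implicit hydrogens by atom environment:
  3 × C: no H
  3 × O: no H
  2 × C: 2 H each → 4
  1 × C: 3 H
  1 × C: 1 H
  1 × Cl: no H
  1 × N: no H
  Total hydrogens = 8.
Molecular formula: C7H8ClNO3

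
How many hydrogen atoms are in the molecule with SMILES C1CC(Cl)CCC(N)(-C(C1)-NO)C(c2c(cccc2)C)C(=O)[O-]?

24

Hydrogens are implicit in SMILES; fill each atom to its normal valence:
  5 × C: 2 H each → 10
  4 × C (aromatic): 1 H each → 4
  3 × C: 1 H each → 3
  2 × C: no H
  2 × C (aromatic): no H
  1 × C: 3 H
  1 × Cl: no H
  1 × N: 2 H
  1 × N: 1 H
  1 × O: 1 H
  1 × O: no H
  1 × O (charge -1): no H
  Total hydrogens = 24.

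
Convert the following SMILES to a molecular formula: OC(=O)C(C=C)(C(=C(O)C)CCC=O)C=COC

Heavy atoms from the SMILES: 13 C, 5 O.
Implicit hydrogens by atom environment:
  4 × C: 1 H each → 4
  4 × C: no H
  3 × C: 2 H each → 6
  3 × O: no H
  2 × C: 3 H each → 6
  2 × O: 1 H each → 2
  Total hydrogens = 18.
Molecular formula: C13H18O5

C13H18O5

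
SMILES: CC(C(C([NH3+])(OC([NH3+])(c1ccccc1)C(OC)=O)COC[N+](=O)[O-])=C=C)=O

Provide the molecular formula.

[C17H23N3O7]2+

Heavy atoms from the SMILES: 17 C, 3 N, 7 O.
Implicit hydrogens by atom environment:
  6 × C: no H
  6 × O: no H
  5 × C (aromatic): 1 H each → 5
  3 × C: 2 H each → 6
  2 × C: 3 H each → 6
  2 × N (charge +1): 3 H each → 6
  1 × C (aromatic): no H
  1 × N (charge +1): no H
  1 × O (charge -1): no H
  Total hydrogens = 23.
Net charge +2.
Molecular formula: [C17H23N3O7]2+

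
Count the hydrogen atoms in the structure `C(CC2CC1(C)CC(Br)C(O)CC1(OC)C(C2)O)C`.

Hydrogens are implicit in SMILES; fill each atom to its normal valence:
  6 × C: 2 H each → 12
  4 × C: 1 H each → 4
  3 × C: 3 H each → 9
  2 × C: no H
  2 × O: 1 H each → 2
  1 × Br: no H
  1 × O: no H
  Total hydrogens = 27.

27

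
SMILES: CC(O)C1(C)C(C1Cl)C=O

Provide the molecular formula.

C7H11ClO2

Heavy atoms from the SMILES: 7 C, 1 Cl, 2 O.
Implicit hydrogens by atom environment:
  4 × C: 1 H each → 4
  2 × C: 3 H each → 6
  1 × C: no H
  1 × Cl: no H
  1 × O: 1 H
  1 × O: no H
  Total hydrogens = 11.
Molecular formula: C7H11ClO2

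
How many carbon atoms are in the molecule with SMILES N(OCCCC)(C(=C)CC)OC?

The symbol for carbon appears 9 times in the SMILES.

9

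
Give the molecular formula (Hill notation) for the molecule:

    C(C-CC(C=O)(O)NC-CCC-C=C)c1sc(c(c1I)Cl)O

Heavy atoms from the SMILES: 15 C, 1 Cl, 1 I, 1 N, 3 O, 1 S.
Implicit hydrogens by atom environment:
  8 × C: 2 H each → 16
  4 × C (aromatic): no H
  2 × C: 1 H each → 2
  2 × O: 1 H each → 2
  1 × C: no H
  1 × Cl: no H
  1 × I: no H
  1 × N: 1 H
  1 × O: no H
  1 × S (aromatic): no H
  Total hydrogens = 21.
Molecular formula: C15H21ClINO3S

C15H21ClINO3S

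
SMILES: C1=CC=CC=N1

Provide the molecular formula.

C5H5N

Heavy atoms from the SMILES: 5 C, 1 N.
Implicit hydrogens by atom environment:
  5 × C (aromatic): 1 H each → 5
  1 × N (aromatic): no H
  Total hydrogens = 5.
Molecular formula: C5H5N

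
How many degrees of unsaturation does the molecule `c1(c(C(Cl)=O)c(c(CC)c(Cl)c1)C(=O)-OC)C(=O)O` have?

Molecular formula from the SMILES: C12H10Cl2O5.
DoU = (2C + 2 + N − H − X)/2 = (2·12 + 2 + 0 − 10 − 2)/2 = 14/2 = 7.
(Structurally: 1 ring(s) + 6 π bond(s) = 7.)

7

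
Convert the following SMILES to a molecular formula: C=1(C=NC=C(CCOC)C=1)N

Heavy atoms from the SMILES: 8 C, 2 N, 1 O.
Implicit hydrogens by atom environment:
  3 × C (aromatic): 1 H each → 3
  2 × C: 2 H each → 4
  2 × C (aromatic): no H
  1 × C: 3 H
  1 × N: 2 H
  1 × N (aromatic): no H
  1 × O: no H
  Total hydrogens = 12.
Molecular formula: C8H12N2O

C8H12N2O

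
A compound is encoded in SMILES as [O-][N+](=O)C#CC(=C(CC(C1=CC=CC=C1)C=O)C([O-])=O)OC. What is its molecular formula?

C15H12NO6-

Heavy atoms from the SMILES: 15 C, 1 N, 6 O.
Implicit hydrogens by atom environment:
  5 × C (aromatic): 1 H each → 5
  5 × C: no H
  4 × O: no H
  2 × C: 1 H each → 2
  2 × O (charge -1): no H
  1 × C: 3 H
  1 × C: 2 H
  1 × C (aromatic): no H
  1 × N (charge +1): no H
  Total hydrogens = 12.
Net charge -1.
Molecular formula: C15H12NO6-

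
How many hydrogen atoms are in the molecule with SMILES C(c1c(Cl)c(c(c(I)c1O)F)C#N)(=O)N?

Hydrogens are implicit in SMILES; fill each atom to its normal valence:
  6 × C (aromatic): no H
  2 × C: no H
  1 × Cl: no H
  1 × F: no H
  1 × I: no H
  1 × N: 2 H
  1 × N: no H
  1 × O: 1 H
  1 × O: no H
  Total hydrogens = 3.

3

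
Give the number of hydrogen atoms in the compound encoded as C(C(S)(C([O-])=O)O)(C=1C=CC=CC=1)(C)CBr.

12

Hydrogens are implicit in SMILES; fill each atom to its normal valence:
  5 × C (aromatic): 1 H each → 5
  3 × C: no H
  1 × Br: no H
  1 × C: 3 H
  1 × C: 2 H
  1 × C (aromatic): no H
  1 × O: 1 H
  1 × O: no H
  1 × O (charge -1): no H
  1 × S: 1 H
  Total hydrogens = 12.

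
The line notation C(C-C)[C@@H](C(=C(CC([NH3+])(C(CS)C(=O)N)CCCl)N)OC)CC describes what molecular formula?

Heavy atoms from the SMILES: 16 C, 1 Cl, 3 N, 2 O, 1 S.
Implicit hydrogens by atom environment:
  7 × C: 2 H each → 14
  4 × C: no H
  3 × C: 3 H each → 9
  2 × C: 1 H each → 2
  2 × N: 2 H each → 4
  2 × O: no H
  1 × Cl: no H
  1 × N (charge +1): 3 H
  1 × S: 1 H
  Total hydrogens = 33.
Net charge +1.
Molecular formula: C16H33ClN3O2S+

C16H33ClN3O2S+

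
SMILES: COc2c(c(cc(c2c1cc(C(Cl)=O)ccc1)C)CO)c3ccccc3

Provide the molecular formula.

Heavy atoms from the SMILES: 22 C, 1 Cl, 3 O.
Implicit hydrogens by atom environment:
  10 × C (aromatic): 1 H each → 10
  8 × C (aromatic): no H
  2 × C: 3 H each → 6
  2 × O: no H
  1 × C: 2 H
  1 × C: no H
  1 × Cl: no H
  1 × O: 1 H
  Total hydrogens = 19.
Molecular formula: C22H19ClO3

C22H19ClO3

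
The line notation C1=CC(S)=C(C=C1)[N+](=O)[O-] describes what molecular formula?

Heavy atoms from the SMILES: 6 C, 1 N, 2 O, 1 S.
Implicit hydrogens by atom environment:
  4 × C (aromatic): 1 H each → 4
  2 × C (aromatic): no H
  1 × N (charge +1): no H
  1 × O: no H
  1 × O (charge -1): no H
  1 × S: 1 H
  Total hydrogens = 5.
Molecular formula: C6H5NO2S

C6H5NO2S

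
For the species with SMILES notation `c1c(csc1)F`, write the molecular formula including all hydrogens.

Heavy atoms from the SMILES: 4 C, 1 F, 1 S.
Implicit hydrogens by atom environment:
  3 × C (aromatic): 1 H each → 3
  1 × C (aromatic): no H
  1 × F: no H
  1 × S (aromatic): no H
  Total hydrogens = 3.
Molecular formula: C4H3FS

C4H3FS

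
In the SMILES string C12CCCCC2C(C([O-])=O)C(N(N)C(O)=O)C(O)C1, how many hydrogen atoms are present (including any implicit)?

Hydrogens are implicit in SMILES; fill each atom to its normal valence:
  5 × C: 2 H each → 10
  5 × C: 1 H each → 5
  2 × C: no H
  2 × O: 1 H each → 2
  2 × O: no H
  1 × N: 2 H
  1 × N: no H
  1 × O (charge -1): no H
  Total hydrogens = 19.

19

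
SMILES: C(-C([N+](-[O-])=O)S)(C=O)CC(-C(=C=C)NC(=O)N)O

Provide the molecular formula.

C9H13N3O5S

Heavy atoms from the SMILES: 9 C, 3 N, 5 O, 1 S.
Implicit hydrogens by atom environment:
  4 × C: 1 H each → 4
  3 × C: no H
  3 × O: no H
  2 × C: 2 H each → 4
  1 × N: 2 H
  1 × N: 1 H
  1 × N (charge +1): no H
  1 × O: 1 H
  1 × O (charge -1): no H
  1 × S: 1 H
  Total hydrogens = 13.
Molecular formula: C9H13N3O5S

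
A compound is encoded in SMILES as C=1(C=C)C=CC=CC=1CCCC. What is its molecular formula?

C12H16

Heavy atoms from the SMILES: 12 C.
Implicit hydrogens by atom environment:
  4 × C: 2 H each → 8
  4 × C (aromatic): 1 H each → 4
  2 × C (aromatic): no H
  1 × C: 3 H
  1 × C: 1 H
  Total hydrogens = 16.
Molecular formula: C12H16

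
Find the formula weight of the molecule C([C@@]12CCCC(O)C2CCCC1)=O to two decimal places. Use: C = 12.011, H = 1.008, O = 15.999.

Molecular formula: C11H18O2.
M = 11×12.011 + 18×1.008 + 2×15.999 = 182.26 g/mol.

182.26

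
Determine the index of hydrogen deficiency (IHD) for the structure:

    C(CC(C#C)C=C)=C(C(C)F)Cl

4

Molecular formula from the SMILES: C10H12ClF.
DoU = (2C + 2 + N − H − X)/2 = (2·10 + 2 + 0 − 12 − 2)/2 = 8/2 = 4.
(Structurally: 0 ring(s) + 4 π bond(s) = 4.)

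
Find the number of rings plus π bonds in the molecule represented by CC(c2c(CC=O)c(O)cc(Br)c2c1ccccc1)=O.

10

Molecular formula from the SMILES: C16H13BrO3.
DoU = (2C + 2 + N − H − X)/2 = (2·16 + 2 + 0 − 13 − 1)/2 = 20/2 = 10.
(Structurally: 2 ring(s) + 8 π bond(s) = 10.)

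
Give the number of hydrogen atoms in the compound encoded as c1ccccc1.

Hydrogens are implicit in SMILES; fill each atom to its normal valence:
  6 × C (aromatic): 1 H each → 6
  Total hydrogens = 6.

6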